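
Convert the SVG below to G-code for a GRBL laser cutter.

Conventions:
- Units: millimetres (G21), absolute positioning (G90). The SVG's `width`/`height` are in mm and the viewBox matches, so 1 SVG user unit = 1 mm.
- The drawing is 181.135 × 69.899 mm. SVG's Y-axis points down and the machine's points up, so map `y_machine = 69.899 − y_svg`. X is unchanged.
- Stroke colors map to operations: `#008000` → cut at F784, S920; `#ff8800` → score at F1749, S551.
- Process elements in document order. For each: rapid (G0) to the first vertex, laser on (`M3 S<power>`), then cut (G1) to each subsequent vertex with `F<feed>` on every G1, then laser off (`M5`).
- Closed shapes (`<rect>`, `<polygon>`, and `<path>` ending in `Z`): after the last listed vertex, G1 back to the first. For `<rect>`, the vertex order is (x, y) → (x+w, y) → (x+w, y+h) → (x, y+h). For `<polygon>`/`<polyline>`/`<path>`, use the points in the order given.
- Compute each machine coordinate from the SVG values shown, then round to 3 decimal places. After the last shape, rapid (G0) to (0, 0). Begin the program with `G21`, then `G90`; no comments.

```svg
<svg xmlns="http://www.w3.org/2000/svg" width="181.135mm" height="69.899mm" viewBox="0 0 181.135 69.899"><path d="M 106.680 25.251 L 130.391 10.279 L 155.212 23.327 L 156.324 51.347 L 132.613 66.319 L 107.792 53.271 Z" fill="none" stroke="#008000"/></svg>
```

1 u = 1 mm; y_m = 69.899 − y.

[1] `<path>` regular polygon, #008000→cut S920 F784: (106.680,44.648) → (130.391,59.620) → (155.212,46.572) → (156.324,18.552) → (132.613,3.580) → (107.792,16.628) → (106.680,44.648) (closed)

G21
G90
G0 X106.680 Y44.648
M3 S920
G1 X130.391 Y59.620 F784
G1 X155.212 Y46.572 F784
G1 X156.324 Y18.552 F784
G1 X132.613 Y3.580 F784
G1 X107.792 Y16.628 F784
G1 X106.680 Y44.648 F784
M5
G0 X0.000 Y0.000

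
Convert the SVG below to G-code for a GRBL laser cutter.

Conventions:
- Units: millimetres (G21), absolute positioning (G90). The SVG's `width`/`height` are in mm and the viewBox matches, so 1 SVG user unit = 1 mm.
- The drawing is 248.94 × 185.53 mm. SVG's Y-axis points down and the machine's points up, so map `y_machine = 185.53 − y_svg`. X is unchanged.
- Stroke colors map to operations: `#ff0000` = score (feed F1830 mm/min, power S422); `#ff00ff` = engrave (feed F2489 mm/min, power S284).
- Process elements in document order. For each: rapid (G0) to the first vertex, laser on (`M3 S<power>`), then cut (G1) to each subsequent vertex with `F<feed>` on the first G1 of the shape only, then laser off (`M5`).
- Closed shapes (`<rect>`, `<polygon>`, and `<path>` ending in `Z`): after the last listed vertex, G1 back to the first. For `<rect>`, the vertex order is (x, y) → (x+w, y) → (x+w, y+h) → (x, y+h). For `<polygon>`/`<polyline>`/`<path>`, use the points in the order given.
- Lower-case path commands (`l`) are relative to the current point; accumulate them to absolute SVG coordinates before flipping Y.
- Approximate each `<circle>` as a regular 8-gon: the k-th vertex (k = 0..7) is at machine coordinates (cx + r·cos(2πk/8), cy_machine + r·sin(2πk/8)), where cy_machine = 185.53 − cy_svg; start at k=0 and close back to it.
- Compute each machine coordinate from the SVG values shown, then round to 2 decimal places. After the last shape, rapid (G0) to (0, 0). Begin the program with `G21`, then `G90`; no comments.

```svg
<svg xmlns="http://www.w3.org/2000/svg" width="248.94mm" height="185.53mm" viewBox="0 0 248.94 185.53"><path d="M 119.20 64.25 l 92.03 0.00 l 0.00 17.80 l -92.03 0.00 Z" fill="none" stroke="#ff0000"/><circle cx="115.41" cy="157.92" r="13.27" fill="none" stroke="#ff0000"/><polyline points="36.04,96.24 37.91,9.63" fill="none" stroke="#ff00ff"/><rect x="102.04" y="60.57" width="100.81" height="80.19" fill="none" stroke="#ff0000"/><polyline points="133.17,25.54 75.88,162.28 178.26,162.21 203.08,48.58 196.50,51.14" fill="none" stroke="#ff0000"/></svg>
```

G21
G90
G0 X119.20 Y121.28
M3 S422
G1 X211.23 Y121.28 F1830
G1 X211.23 Y103.48
G1 X119.20 Y103.48
G1 X119.20 Y121.28
M5
G0 X128.68 Y27.61
M3 S422
G1 X124.79 Y36.99 F1830
G1 X115.41 Y40.88
G1 X106.03 Y36.99
G1 X102.14 Y27.61
G1 X106.03 Y18.23
G1 X115.41 Y14.34
G1 X124.79 Y18.23
G1 X128.68 Y27.61
M5
G0 X36.04 Y89.29
M3 S284
G1 X37.91 Y175.90 F2489
M5
G0 X102.04 Y124.96
M3 S422
G1 X202.85 Y124.96 F1830
G1 X202.85 Y44.77
G1 X102.04 Y44.77
G1 X102.04 Y124.96
M5
G0 X133.17 Y159.99
M3 S422
G1 X75.88 Y23.25 F1830
G1 X178.26 Y23.32
G1 X203.08 Y136.95
G1 X196.50 Y134.39
M5
G0 X0.00 Y0.00

viewBox `0 0 248.94 185.53` with mm width/height → 1 unit = 1 mm. Flip: y_m = 185.53 − y_svg.

**Shape 1** — `<path>` rectangle, stroke `#ff0000` → score (S422, F1830). Machine vertices: (119.20,121.28) → (211.23,121.28) → (211.23,103.48) → (119.20,103.48) → (119.20,121.28). Closed: final G1 returns to the first vertex.

**Shape 2** — `<circle>` circle, stroke `#ff0000` → score (S422, F1830). Machine vertices: (128.68,27.61) → (124.79,36.99) → (115.41,40.88) → (106.03,36.99) → (102.14,27.61) → (106.03,18.23) → (115.41,14.34) → (124.79,18.23) → (128.68,27.61). Closed: final G1 returns to the first vertex.

**Shape 3** — `<polyline>` line segment, stroke `#ff00ff` → engrave (S284, F2489). Machine vertices: (36.04,89.29) → (37.91,175.90). Open path.

**Shape 4** — `<rect>` rectangle, stroke `#ff0000` → score (S422, F1830). Machine vertices: (102.04,124.96) → (202.85,124.96) → (202.85,44.77) → (102.04,44.77) → (102.04,124.96). Closed: final G1 returns to the first vertex.

**Shape 5** — `<polyline>` open polyline, stroke `#ff0000` → score (S422, F1830). Machine vertices: (133.17,159.99) → (75.88,23.25) → (178.26,23.32) → (203.08,136.95) → (196.50,134.39). Open path.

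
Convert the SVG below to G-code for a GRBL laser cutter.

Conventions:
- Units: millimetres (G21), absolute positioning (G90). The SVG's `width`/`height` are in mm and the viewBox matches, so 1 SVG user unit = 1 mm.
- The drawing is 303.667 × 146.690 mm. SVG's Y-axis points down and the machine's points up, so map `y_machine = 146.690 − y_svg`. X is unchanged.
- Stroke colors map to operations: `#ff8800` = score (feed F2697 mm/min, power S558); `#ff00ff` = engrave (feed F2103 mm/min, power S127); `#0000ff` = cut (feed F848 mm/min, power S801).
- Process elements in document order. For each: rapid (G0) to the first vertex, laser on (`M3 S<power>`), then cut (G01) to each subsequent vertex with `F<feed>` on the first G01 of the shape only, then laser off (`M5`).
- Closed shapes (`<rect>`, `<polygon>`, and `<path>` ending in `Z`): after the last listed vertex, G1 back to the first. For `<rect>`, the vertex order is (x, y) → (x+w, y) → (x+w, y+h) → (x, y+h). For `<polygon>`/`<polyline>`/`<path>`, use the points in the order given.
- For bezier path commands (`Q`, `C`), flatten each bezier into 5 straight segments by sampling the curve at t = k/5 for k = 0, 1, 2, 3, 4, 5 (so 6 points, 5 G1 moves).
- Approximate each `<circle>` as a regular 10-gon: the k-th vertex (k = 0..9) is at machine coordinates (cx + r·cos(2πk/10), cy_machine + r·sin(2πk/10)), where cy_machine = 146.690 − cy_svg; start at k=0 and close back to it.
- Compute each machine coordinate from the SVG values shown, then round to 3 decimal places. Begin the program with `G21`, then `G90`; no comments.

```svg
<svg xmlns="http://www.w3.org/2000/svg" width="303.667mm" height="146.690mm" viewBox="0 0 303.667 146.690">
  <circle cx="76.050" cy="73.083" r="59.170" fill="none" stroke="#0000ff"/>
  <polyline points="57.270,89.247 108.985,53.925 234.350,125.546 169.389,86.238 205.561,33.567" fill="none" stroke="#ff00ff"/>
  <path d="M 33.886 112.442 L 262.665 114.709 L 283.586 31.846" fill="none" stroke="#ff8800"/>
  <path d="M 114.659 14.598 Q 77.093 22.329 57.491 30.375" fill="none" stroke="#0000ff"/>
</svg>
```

1 u = 1 mm; y_m = 146.690 − y.

[1] `<circle>` circle, #0000ff→cut S801 F848: (135.220,73.607) → (123.920,108.386) → (94.335,129.881) → (57.765,129.881) → (28.180,108.386) → (16.880,73.607) → (28.180,38.828) → (57.765,17.333) → (94.335,17.333) → (123.920,38.828) → (135.220,73.607) (closed)

[2] `<polyline>` open polyline, #ff00ff→engrave S127 F2103: (57.270,57.443) → (108.985,92.765) → (234.350,21.144) → (169.389,60.452) → (205.561,113.123)

[3] `<path>` open polyline, #ff8800→score S558 F2697: (33.886,34.248) → (262.665,31.981) → (283.586,114.844)

[4] `<path>` quadratic bezier, #0000ff→cut S801 F848: (114.659,132.092) → (100.351,128.987) → (87.480,125.857) → (76.047,122.701) → (66.050,119.521) → (57.491,116.315)

G21
G90
G0 X135.220 Y73.607
M3 S801
G01 X123.920 Y108.386 F848
G01 X94.335 Y129.881
G01 X57.765 Y129.881
G01 X28.180 Y108.386
G01 X16.880 Y73.607
G01 X28.180 Y38.828
G01 X57.765 Y17.333
G01 X94.335 Y17.333
G01 X123.920 Y38.828
G01 X135.220 Y73.607
M5
G0 X57.270 Y57.443
M3 S127
G01 X108.985 Y92.765 F2103
G01 X234.350 Y21.144
G01 X169.389 Y60.452
G01 X205.561 Y113.123
M5
G0 X33.886 Y34.248
M3 S558
G01 X262.665 Y31.981 F2697
G01 X283.586 Y114.844
M5
G0 X114.659 Y132.092
M3 S801
G01 X100.351 Y128.987 F848
G01 X87.480 Y125.857
G01 X76.047 Y122.701
G01 X66.050 Y119.521
G01 X57.491 Y116.315
M5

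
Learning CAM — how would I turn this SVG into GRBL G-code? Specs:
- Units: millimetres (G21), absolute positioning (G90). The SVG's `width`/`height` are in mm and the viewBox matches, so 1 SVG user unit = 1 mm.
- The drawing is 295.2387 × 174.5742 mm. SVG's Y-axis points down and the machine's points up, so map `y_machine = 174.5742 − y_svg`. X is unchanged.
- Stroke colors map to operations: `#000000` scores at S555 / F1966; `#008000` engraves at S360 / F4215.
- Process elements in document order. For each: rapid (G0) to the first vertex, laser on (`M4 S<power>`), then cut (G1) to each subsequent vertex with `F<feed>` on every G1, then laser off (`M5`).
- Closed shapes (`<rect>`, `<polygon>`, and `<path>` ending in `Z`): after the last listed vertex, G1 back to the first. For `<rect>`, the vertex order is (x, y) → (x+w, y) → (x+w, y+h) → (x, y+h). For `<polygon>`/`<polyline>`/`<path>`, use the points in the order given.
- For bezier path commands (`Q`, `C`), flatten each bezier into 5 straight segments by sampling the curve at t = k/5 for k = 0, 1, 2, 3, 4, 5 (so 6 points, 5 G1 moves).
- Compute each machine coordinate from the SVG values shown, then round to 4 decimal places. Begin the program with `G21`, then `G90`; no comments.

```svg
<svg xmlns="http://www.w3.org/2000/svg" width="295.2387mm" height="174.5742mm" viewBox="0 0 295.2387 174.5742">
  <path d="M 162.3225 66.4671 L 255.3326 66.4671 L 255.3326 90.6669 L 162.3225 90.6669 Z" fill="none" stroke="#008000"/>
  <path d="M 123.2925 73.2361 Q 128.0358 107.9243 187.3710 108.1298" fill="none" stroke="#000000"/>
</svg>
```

viewBox `0 0 295.2387 174.5742` with mm width/height → 1 unit = 1 mm. Flip: y_m = 174.5742 − y_svg.

**Shape 1** — `<path>` rectangle, stroke `#008000` → engrave (S360, F4215). Machine vertices: (162.3225,108.1071) → (255.3326,108.1071) → (255.3326,83.9073) → (162.3225,83.9073) → (162.3225,108.1071). Closed: final G1 returns to the first vertex.

**Shape 2** — `<path>` quadratic bezier, stroke `#000000` → score (S555, F1966). Control points (SVG): P0=(123.2925,73.2361), P1=(128.0358,107.9243), P2=(187.3710,108.1298); sampled at t=k/5. Machine vertices: (123.2925,101.3381) → (127.3735,88.8421) → (135.8218,79.1048) → (148.6375,72.1260) → (165.8206,67.9059) → (187.3710,66.4444). Open path.

G21
G90
G0 X162.3225 Y108.1071
M4 S360
G1 X255.3326 Y108.1071 F4215
G1 X255.3326 Y83.9073 F4215
G1 X162.3225 Y83.9073 F4215
G1 X162.3225 Y108.1071 F4215
M5
G0 X123.2925 Y101.3381
M4 S555
G1 X127.3735 Y88.8421 F1966
G1 X135.8218 Y79.1048 F1966
G1 X148.6375 Y72.1260 F1966
G1 X165.8206 Y67.9059 F1966
G1 X187.3710 Y66.4444 F1966
M5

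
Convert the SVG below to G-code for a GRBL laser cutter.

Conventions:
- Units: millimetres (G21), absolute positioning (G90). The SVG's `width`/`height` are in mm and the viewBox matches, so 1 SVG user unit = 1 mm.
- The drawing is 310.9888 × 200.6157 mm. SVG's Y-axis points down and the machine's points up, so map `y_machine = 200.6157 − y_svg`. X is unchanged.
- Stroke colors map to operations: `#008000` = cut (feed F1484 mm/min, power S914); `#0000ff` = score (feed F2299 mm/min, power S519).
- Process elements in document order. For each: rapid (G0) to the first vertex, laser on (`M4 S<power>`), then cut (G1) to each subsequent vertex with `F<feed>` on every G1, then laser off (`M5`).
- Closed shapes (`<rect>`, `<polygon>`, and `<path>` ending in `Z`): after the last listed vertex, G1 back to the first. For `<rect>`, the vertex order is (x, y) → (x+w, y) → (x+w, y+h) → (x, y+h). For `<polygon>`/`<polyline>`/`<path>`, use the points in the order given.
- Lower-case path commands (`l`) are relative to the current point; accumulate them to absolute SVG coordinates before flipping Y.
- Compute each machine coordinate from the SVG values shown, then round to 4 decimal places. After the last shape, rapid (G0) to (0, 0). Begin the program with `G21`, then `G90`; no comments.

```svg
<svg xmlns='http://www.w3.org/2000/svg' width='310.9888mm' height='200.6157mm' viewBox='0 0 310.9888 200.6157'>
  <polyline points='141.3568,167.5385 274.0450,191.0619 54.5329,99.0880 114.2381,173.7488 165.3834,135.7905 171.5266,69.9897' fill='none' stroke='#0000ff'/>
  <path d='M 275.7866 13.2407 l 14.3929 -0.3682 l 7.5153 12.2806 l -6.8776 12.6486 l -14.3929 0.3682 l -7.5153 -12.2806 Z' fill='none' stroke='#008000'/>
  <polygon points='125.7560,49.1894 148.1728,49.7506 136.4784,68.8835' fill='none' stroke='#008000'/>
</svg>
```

1 u = 1 mm; y_m = 200.6157 − y.

[1] `<polyline>` open polyline, #0000ff→score S519 F2299: (141.3568,33.0772) → (274.0450,9.5538) → (54.5329,101.5277) → (114.2381,26.8669) → (165.3834,64.8252) → (171.5266,130.6260)

[2] `<path>` regular polygon, #008000→cut S914 F1484: (275.7866,187.3750) → (290.1795,187.7432) → (297.6948,175.4626) → (290.8172,162.8140) → (276.4243,162.4458) → (268.9090,174.7264) → (275.7866,187.3750) (closed)

[3] `<polygon>` regular polygon, #008000→cut S914 F1484: (125.7560,151.4263) → (148.1728,150.8651) → (136.4784,131.7322) → (125.7560,151.4263) (closed)

G21
G90
G0 X141.3568 Y33.0772
M4 S519
G1 X274.0450 Y9.5538 F2299
G1 X54.5329 Y101.5277 F2299
G1 X114.2381 Y26.8669 F2299
G1 X165.3834 Y64.8252 F2299
G1 X171.5266 Y130.6260 F2299
M5
G0 X275.7866 Y187.3750
M4 S914
G1 X290.1795 Y187.7432 F1484
G1 X297.6948 Y175.4626 F1484
G1 X290.8172 Y162.8140 F1484
G1 X276.4243 Y162.4458 F1484
G1 X268.9090 Y174.7264 F1484
G1 X275.7866 Y187.3750 F1484
M5
G0 X125.7560 Y151.4263
M4 S914
G1 X148.1728 Y150.8651 F1484
G1 X136.4784 Y131.7322 F1484
G1 X125.7560 Y151.4263 F1484
M5
G0 X0.0000 Y0.0000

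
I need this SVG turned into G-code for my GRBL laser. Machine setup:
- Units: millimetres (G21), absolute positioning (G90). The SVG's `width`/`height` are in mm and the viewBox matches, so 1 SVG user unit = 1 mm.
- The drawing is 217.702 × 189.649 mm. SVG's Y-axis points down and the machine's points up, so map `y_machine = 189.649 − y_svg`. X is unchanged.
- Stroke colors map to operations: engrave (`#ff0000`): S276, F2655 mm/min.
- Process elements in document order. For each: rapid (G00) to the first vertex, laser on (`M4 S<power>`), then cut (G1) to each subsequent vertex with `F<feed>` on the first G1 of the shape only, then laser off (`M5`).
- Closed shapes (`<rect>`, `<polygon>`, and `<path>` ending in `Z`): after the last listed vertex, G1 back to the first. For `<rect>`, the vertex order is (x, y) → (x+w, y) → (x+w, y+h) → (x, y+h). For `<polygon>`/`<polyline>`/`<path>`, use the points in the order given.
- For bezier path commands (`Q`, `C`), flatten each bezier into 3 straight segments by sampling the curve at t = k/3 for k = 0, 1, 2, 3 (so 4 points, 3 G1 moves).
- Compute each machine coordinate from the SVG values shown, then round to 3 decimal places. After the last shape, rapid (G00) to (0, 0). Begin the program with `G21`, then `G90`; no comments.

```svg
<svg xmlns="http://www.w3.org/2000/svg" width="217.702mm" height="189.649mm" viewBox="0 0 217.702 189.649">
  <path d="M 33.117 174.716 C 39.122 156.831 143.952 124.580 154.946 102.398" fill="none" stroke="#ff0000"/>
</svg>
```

viewBox `0 0 217.702 189.649` with mm width/height → 1 unit = 1 mm. Flip: y_m = 189.649 − y_svg.

**Shape 1** — `<path>` cubic bezier, stroke `#ff0000` → engrave (S276, F2655). Control points (SVG): P0=(33.117,174.716), P1=(39.122,156.831), P2=(143.952,124.580), P3=(154.946,102.398); sampled at t=k/3. Machine vertices: (33.117,14.933) → (64.928,36.702) → (119.809,62.618) → (154.946,87.251). Open path.

G21
G90
G00 X33.117 Y14.933
M4 S276
G1 X64.928 Y36.702 F2655
G1 X119.809 Y62.618
G1 X154.946 Y87.251
M5
G00 X0.000 Y0.000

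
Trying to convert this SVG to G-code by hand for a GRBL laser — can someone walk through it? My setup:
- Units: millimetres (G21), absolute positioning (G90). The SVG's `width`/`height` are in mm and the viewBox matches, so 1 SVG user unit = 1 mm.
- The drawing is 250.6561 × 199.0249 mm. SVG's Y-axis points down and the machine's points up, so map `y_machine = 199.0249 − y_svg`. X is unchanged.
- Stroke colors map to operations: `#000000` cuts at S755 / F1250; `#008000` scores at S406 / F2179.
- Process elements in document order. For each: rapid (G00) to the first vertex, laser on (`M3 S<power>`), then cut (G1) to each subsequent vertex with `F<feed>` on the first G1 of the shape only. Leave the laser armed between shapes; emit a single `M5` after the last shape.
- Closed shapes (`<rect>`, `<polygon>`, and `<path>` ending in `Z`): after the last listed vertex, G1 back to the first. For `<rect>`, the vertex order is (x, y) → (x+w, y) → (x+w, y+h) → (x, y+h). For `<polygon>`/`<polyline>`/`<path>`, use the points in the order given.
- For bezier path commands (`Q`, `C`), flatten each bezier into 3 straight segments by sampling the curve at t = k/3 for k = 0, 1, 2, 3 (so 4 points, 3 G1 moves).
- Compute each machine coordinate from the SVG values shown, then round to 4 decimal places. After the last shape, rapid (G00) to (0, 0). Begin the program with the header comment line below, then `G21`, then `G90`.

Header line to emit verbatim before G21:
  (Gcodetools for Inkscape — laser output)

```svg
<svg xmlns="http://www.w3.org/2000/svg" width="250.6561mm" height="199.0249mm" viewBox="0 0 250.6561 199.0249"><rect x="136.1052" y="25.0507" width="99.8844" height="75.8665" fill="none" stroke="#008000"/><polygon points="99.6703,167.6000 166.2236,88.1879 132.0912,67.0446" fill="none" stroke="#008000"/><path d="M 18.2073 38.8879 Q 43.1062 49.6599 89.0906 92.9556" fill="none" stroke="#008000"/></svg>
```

(Gcodetools for Inkscape — laser output)
G21
G90
G00 X136.1052 Y173.9742
M3 S406
G1 X235.9896 Y173.9742 F2179
G1 X235.9896 Y98.1077
G1 X136.1052 Y98.1077
G1 X136.1052 Y173.9742
G00 X99.6703 Y31.4249
M3 S406
G1 X166.2236 Y110.8370 F2179
G1 X132.0912 Y131.9803
G1 X99.6703 Y31.4249
G00 X18.2073 Y160.1370
M3 S406
G1 X37.1494 Y149.3419 F2179
G1 X60.7772 Y131.3194
G1 X89.0906 Y106.0693
M5
G00 X0.0000 Y0.0000

viewBox `0 0 250.6561 199.0249` with mm width/height → 1 unit = 1 mm. Flip: y_m = 199.0249 − y_svg.

**Shape 1** — `<rect>` rectangle, stroke `#008000` → score (S406, F2179). Machine vertices: (136.1052,173.9742) → (235.9896,173.9742) → (235.9896,98.1077) → (136.1052,98.1077) → (136.1052,173.9742). Closed: final G1 returns to the first vertex.

**Shape 2** — `<polygon>` closed polygon, stroke `#008000` → score (S406, F2179). Machine vertices: (99.6703,31.4249) → (166.2236,110.8370) → (132.0912,131.9803) → (99.6703,31.4249). Closed: final G1 returns to the first vertex.

**Shape 3** — `<path>` quadratic bezier, stroke `#008000` → score (S406, F2179). Control points (SVG): P0=(18.2073,38.8879), P1=(43.1062,49.6599), P2=(89.0906,92.9556); sampled at t=k/3. Machine vertices: (18.2073,160.1370) → (37.1494,149.3419) → (60.7772,131.3194) → (89.0906,106.0693). Open path.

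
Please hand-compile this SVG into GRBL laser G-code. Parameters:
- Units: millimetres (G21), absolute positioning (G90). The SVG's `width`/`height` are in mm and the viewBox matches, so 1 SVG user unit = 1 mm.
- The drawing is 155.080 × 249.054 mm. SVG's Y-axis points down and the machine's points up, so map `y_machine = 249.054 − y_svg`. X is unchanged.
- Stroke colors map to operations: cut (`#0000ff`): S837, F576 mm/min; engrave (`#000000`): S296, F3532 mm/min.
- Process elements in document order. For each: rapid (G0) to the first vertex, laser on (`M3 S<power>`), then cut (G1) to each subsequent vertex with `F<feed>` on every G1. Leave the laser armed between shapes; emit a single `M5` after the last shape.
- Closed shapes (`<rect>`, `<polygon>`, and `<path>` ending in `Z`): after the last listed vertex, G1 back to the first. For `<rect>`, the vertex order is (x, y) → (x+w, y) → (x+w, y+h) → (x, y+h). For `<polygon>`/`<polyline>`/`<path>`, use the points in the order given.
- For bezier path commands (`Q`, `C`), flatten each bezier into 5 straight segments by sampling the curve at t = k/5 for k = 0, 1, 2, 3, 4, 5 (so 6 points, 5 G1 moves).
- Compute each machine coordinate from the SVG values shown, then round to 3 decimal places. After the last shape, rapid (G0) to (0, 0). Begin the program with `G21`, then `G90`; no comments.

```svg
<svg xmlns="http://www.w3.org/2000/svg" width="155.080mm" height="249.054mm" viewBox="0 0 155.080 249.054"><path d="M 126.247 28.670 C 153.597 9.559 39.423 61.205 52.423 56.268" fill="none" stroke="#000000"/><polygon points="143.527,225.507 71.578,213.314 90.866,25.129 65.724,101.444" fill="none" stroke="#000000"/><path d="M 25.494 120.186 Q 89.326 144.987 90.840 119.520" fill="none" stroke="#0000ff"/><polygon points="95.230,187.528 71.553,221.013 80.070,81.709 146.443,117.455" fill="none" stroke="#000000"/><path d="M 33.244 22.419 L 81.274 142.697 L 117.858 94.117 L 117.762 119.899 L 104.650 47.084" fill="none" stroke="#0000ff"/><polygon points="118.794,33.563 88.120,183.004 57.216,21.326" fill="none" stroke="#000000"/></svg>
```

1 u = 1 mm; y_m = 249.054 − y.

[1] `<path>` cubic bezier, #000000→engrave S296 F3532: (126.247,220.384) → (127.824,224.378) → (108.332,217.504) → (80.670,205.872) → (57.734,195.595) → (52.423,192.786)

[2] `<polygon>` closed polygon, #000000→engrave S296 F3532: (143.527,23.547) → (71.578,35.740) → (90.866,223.925) → (65.724,147.610) → (143.527,23.547) (closed)

[3] `<path>` quadratic bezier, #0000ff→cut S837 F576: (25.494,128.868) → (48.534,120.958) → (66.589,117.070) → (79.658,117.203) → (87.742,121.358) → (90.840,129.534)

[4] `<polygon>` closed polygon, #000000→engrave S296 F3532: (95.230,61.526) → (71.553,28.041) → (80.070,167.345) → (146.443,131.599) → (95.230,61.526) (closed)

[5] `<path>` open polyline, #0000ff→cut S837 F576: (33.244,226.635) → (81.274,106.357) → (117.858,154.937) → (117.762,129.155) → (104.650,201.970)

[6] `<polygon>` closed polygon, #000000→engrave S296 F3532: (118.794,215.491) → (88.120,66.050) → (57.216,227.728) → (118.794,215.491) (closed)

G21
G90
G0 X126.247 Y220.384
M3 S296
G1 X127.824 Y224.378 F3532
G1 X108.332 Y217.504 F3532
G1 X80.670 Y205.872 F3532
G1 X57.734 Y195.595 F3532
G1 X52.423 Y192.786 F3532
G0 X143.527 Y23.547
M3 S296
G1 X71.578 Y35.740 F3532
G1 X90.866 Y223.925 F3532
G1 X65.724 Y147.610 F3532
G1 X143.527 Y23.547 F3532
G0 X25.494 Y128.868
M3 S837
G1 X48.534 Y120.958 F576
G1 X66.589 Y117.070 F576
G1 X79.658 Y117.203 F576
G1 X87.742 Y121.358 F576
G1 X90.840 Y129.534 F576
G0 X95.230 Y61.526
M3 S296
G1 X71.553 Y28.041 F3532
G1 X80.070 Y167.345 F3532
G1 X146.443 Y131.599 F3532
G1 X95.230 Y61.526 F3532
G0 X33.244 Y226.635
M3 S837
G1 X81.274 Y106.357 F576
G1 X117.858 Y154.937 F576
G1 X117.762 Y129.155 F576
G1 X104.650 Y201.970 F576
G0 X118.794 Y215.491
M3 S296
G1 X88.120 Y66.050 F3532
G1 X57.216 Y227.728 F3532
G1 X118.794 Y215.491 F3532
M5
G0 X0.000 Y0.000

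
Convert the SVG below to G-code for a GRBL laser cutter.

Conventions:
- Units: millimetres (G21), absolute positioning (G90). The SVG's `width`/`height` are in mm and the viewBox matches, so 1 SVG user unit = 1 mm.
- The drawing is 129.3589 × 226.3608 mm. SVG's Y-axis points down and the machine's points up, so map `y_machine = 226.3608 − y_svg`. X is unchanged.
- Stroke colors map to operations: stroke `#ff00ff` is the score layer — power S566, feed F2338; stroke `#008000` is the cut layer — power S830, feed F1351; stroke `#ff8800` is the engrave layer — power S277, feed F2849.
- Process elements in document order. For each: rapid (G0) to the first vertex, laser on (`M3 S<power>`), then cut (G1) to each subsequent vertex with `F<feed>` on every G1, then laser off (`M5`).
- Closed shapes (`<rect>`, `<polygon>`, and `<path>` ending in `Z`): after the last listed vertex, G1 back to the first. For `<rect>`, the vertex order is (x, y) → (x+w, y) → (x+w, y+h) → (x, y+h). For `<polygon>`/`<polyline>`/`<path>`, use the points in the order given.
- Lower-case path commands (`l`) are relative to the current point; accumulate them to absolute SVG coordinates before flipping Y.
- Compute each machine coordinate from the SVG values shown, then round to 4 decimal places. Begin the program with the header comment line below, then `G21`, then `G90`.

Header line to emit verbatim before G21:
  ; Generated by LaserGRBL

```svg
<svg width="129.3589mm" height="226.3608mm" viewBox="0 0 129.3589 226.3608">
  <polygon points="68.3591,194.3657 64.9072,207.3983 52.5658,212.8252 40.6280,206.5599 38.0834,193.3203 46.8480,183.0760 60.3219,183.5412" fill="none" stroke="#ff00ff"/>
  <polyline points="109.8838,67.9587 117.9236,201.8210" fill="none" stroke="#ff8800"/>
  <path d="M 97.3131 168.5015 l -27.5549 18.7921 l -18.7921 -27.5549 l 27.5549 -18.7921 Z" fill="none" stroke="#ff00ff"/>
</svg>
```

; Generated by LaserGRBL
G21
G90
G0 X68.3591 Y31.9951
M3 S566
G1 X64.9072 Y18.9625 F2338
G1 X52.5658 Y13.5356 F2338
G1 X40.6280 Y19.8009 F2338
G1 X38.0834 Y33.0405 F2338
G1 X46.8480 Y43.2848 F2338
G1 X60.3219 Y42.8196 F2338
G1 X68.3591 Y31.9951 F2338
M5
G0 X109.8838 Y158.4021
M3 S277
G1 X117.9236 Y24.5398 F2849
M5
G0 X97.3131 Y57.8593
M3 S566
G1 X69.7582 Y39.0672 F2338
G1 X50.9661 Y66.6221 F2338
G1 X78.5210 Y85.4142 F2338
G1 X97.3131 Y57.8593 F2338
M5

Since the viewBox matches the mm dimensions, user units are millimetres directly. The only transform is the Y-flip y_m = 226.3608 − y_svg.

Shape 1 is a regular polygon drawn with `<polygon>`. Its stroke #ff00ff means score at S566, F2338. After flipping Y the toolpath is (68.3591,31.9951) → (64.9072,18.9625) → (52.5658,13.5356) → (40.6280,19.8009) → (38.0834,33.0405) → (46.8480,43.2848) → (60.3219,42.8196) → (68.3591,31.9951), returning to the start.

Shape 2 is a line segment drawn with `<polyline>`. Its stroke #ff8800 means engrave at S277, F2849. After flipping Y the toolpath is (109.8838,158.4021) → (117.9236,24.5398).

Shape 3 is a regular polygon drawn with `<path>`. Its stroke #ff00ff means score at S566, F2338. After flipping Y the toolpath is (97.3131,57.8593) → (69.7582,39.0672) → (50.9661,66.6221) → (78.5210,85.4142) → (97.3131,57.8593), returning to the start.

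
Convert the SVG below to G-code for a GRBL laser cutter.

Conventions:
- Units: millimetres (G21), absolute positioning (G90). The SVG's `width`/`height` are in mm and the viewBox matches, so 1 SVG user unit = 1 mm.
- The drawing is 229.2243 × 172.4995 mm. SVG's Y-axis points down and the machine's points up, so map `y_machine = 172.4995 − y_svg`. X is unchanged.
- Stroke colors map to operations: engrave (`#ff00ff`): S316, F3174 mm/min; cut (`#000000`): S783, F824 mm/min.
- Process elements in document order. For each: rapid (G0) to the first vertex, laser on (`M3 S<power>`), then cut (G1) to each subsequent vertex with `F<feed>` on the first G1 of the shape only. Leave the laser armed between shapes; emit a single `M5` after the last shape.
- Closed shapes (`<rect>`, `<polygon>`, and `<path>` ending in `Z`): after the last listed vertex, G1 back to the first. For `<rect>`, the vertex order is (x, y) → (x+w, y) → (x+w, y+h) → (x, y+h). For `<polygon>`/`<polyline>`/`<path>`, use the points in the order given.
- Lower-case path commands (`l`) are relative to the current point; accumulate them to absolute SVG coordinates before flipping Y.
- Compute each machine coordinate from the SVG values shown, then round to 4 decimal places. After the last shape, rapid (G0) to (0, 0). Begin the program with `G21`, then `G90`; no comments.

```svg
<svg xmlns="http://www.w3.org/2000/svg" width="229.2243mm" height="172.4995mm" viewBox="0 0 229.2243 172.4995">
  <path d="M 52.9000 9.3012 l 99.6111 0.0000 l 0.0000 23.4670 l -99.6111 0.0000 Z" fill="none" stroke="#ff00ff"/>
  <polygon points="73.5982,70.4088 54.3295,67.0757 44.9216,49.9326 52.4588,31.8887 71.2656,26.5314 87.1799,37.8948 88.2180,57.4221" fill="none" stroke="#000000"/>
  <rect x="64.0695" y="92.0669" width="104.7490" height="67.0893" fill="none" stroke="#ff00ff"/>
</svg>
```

1 u = 1 mm; y_m = 172.4995 − y.

[1] `<path>` rectangle, #ff00ff→engrave S316 F3174: (52.9000,163.1983) → (152.5111,163.1983) → (152.5111,139.7313) → (52.9000,139.7313) → (52.9000,163.1983) (closed)

[2] `<polygon>` regular polygon, #000000→cut S783 F824: (73.5982,102.0907) → (54.3295,105.4238) → (44.9216,122.5669) → (52.4588,140.6108) → (71.2656,145.9681) → (87.1799,134.6047) → (88.2180,115.0774) → (73.5982,102.0907) (closed)

[3] `<rect>` rectangle, #ff00ff→engrave S316 F3174: (64.0695,80.4326) → (168.8185,80.4326) → (168.8185,13.3433) → (64.0695,13.3433) → (64.0695,80.4326) (closed)

G21
G90
G0 X52.9000 Y163.1983
M3 S316
G1 X152.5111 Y163.1983 F3174
G1 X152.5111 Y139.7313
G1 X52.9000 Y139.7313
G1 X52.9000 Y163.1983
G0 X73.5982 Y102.0907
M3 S783
G1 X54.3295 Y105.4238 F824
G1 X44.9216 Y122.5669
G1 X52.4588 Y140.6108
G1 X71.2656 Y145.9681
G1 X87.1799 Y134.6047
G1 X88.2180 Y115.0774
G1 X73.5982 Y102.0907
G0 X64.0695 Y80.4326
M3 S316
G1 X168.8185 Y80.4326 F3174
G1 X168.8185 Y13.3433
G1 X64.0695 Y13.3433
G1 X64.0695 Y80.4326
M5
G0 X0.0000 Y0.0000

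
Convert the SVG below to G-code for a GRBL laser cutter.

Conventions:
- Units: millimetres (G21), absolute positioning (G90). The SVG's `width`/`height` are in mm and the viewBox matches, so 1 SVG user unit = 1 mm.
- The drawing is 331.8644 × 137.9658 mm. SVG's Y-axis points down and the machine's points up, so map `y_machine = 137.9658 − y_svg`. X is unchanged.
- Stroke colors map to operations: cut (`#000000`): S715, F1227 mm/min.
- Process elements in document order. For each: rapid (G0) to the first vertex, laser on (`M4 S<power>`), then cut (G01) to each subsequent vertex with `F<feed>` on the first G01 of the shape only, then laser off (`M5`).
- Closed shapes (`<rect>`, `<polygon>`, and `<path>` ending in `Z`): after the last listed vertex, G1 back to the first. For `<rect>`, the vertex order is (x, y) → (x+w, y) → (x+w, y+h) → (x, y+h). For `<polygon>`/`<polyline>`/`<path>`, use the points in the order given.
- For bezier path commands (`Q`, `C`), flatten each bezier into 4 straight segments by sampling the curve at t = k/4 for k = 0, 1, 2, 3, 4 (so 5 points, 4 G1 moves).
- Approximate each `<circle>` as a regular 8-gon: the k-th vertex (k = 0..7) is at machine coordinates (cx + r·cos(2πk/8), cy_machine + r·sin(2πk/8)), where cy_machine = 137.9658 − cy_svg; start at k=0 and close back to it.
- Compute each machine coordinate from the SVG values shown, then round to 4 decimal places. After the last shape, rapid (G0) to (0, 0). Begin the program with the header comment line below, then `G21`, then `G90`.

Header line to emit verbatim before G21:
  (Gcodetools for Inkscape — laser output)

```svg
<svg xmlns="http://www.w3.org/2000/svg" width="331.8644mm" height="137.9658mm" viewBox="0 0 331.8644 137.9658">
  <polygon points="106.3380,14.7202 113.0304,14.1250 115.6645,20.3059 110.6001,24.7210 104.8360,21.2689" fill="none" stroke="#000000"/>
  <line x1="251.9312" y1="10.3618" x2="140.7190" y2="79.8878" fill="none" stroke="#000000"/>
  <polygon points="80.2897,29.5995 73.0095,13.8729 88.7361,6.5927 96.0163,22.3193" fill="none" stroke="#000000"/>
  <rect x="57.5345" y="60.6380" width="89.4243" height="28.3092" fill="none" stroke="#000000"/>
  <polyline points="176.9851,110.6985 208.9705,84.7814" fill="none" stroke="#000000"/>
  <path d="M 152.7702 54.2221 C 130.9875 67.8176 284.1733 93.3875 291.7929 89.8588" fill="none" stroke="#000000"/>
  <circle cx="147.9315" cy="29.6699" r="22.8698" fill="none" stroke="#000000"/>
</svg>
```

(Gcodetools for Inkscape — laser output)
G21
G90
G0 X106.3380 Y123.2456
M4 S715
G01 X113.0304 Y123.8408 F1227
G01 X115.6645 Y117.6599
G01 X110.6001 Y113.2448
G01 X104.8360 Y116.6969
G01 X106.3380 Y123.2456
M5
G0 X251.9312 Y127.6040
M4 S715
G01 X140.7190 Y58.0780 F1227
M5
G0 X80.2897 Y108.3663
M4 S715
G01 X73.0095 Y124.0929 F1227
G01 X88.7361 Y131.3731
G01 X96.0163 Y115.6465
G01 X80.2897 Y108.3663
M5
G0 X57.5345 Y77.3278
M4 S715
G01 X146.9588 Y77.3278 F1227
G01 X146.9588 Y49.0186
G01 X57.5345 Y49.0186
G01 X57.5345 Y77.3278
M5
G0 X176.9851 Y27.2673
M4 S715
G01 X208.9705 Y53.1844 F1227
M5
G0 X152.7702 Y83.7437
M4 S715
G01 X164.2314 Y71.9436 F1227
G01 X211.2557 Y59.5038
G01 X263.7929 Y50.2747
G01 X291.7929 Y48.1070
M5
G0 X170.8013 Y108.2959
M4 S715
G01 X164.1029 Y124.4673 F1227
G01 X147.9315 Y131.1657
G01 X131.7601 Y124.4673
G01 X125.0617 Y108.2959
G01 X131.7601 Y92.1245
G01 X147.9315 Y85.4261
G01 X164.1029 Y92.1245
G01 X170.8013 Y108.2959
M5
G0 X0.0000 Y0.0000

1 u = 1 mm; y_m = 137.9658 − y.

[1] `<polygon>` regular polygon, #000000→cut S715 F1227: (106.3380,123.2456) → (113.0304,123.8408) → (115.6645,117.6599) → (110.6001,113.2448) → (104.8360,116.6969) → (106.3380,123.2456) (closed)

[2] `<line>` line segment, #000000→cut S715 F1227: (251.9312,127.6040) → (140.7190,58.0780)

[3] `<polygon>` regular polygon, #000000→cut S715 F1227: (80.2897,108.3663) → (73.0095,124.0929) → (88.7361,131.3731) → (96.0163,115.6465) → (80.2897,108.3663) (closed)

[4] `<rect>` rectangle, #000000→cut S715 F1227: (57.5345,77.3278) → (146.9588,77.3278) → (146.9588,49.0186) → (57.5345,49.0186) → (57.5345,77.3278) (closed)

[5] `<polyline>` line segment, #000000→cut S715 F1227: (176.9851,27.2673) → (208.9705,53.1844)

[6] `<path>` cubic bezier, #000000→cut S715 F1227: (152.7702,83.7437) → (164.2314,71.9436) → (211.2557,59.5038) → (263.7929,50.2747) → (291.7929,48.1070)

[7] `<circle>` circle, #000000→cut S715 F1227: (170.8013,108.2959) → (164.1029,124.4673) → (147.9315,131.1657) → (131.7601,124.4673) → (125.0617,108.2959) → (131.7601,92.1245) → (147.9315,85.4261) → (164.1029,92.1245) → (170.8013,108.2959) (closed)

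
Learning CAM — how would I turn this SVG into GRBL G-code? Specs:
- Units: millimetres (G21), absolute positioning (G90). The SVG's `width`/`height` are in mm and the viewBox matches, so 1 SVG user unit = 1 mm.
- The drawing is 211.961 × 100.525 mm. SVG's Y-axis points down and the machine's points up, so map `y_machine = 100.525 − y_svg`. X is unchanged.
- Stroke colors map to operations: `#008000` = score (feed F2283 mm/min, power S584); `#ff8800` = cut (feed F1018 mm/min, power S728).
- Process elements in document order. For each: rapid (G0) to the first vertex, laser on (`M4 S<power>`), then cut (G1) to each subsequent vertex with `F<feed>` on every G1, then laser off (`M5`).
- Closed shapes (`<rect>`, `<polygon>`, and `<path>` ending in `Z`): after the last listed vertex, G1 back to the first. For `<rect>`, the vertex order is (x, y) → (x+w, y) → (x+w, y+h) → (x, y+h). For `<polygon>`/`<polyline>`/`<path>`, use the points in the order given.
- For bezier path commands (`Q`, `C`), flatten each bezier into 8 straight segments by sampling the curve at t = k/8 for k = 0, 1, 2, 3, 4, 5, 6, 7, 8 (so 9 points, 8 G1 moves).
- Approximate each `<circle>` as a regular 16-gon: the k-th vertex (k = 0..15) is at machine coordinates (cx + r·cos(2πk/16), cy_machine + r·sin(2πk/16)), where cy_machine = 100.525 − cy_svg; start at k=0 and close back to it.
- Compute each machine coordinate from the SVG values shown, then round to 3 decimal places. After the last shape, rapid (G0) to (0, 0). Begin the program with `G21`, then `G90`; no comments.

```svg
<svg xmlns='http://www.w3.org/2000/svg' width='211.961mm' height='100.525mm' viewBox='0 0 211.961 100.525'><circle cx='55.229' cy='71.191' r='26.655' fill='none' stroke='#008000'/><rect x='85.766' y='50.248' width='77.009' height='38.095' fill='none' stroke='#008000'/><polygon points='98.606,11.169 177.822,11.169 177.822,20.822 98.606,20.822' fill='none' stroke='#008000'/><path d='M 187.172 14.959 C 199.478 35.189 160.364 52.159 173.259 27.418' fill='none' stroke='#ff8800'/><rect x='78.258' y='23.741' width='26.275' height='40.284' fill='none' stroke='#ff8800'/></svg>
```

G21
G90
G0 X81.884 Y29.334
M4 S584
G1 X79.855 Y39.534 F2283
G1 X74.077 Y48.182 F2283
G1 X65.429 Y53.960 F2283
G1 X55.229 Y55.989 F2283
G1 X45.029 Y53.960 F2283
G1 X36.381 Y48.182 F2283
G1 X30.603 Y39.534 F2283
G1 X28.574 Y29.334 F2283
G1 X30.603 Y19.134 F2283
G1 X36.381 Y10.486 F2283
G1 X45.029 Y4.708 F2283
G1 X55.229 Y2.679 F2283
G1 X65.429 Y4.708 F2283
G1 X74.077 Y10.486 F2283
G1 X79.855 Y19.134 F2283
G1 X81.884 Y29.334 F2283
M5
G0 X85.766 Y50.277
M4 S584
G1 X162.775 Y50.277 F2283
G1 X162.775 Y12.182 F2283
G1 X85.766 Y12.182 F2283
G1 X85.766 Y50.277 F2283
M5
G0 X98.606 Y89.356
M4 S584
G1 X177.822 Y89.356 F2283
G1 X177.822 Y79.703 F2283
G1 X98.606 Y79.703 F2283
G1 X98.606 Y89.356 F2283
M5
G0 X187.172 Y85.566
M4 S728
G1 X189.578 Y78.208 F1018
G1 X188.376 Y71.606 F1018
G1 X184.778 Y66.210 F1018
G1 X179.995 Y62.472 F1018
G1 X175.239 Y60.843 F1018
G1 X171.723 Y61.771 F1018
G1 X170.659 Y65.709 F1018
G1 X173.259 Y73.107 F1018
M5
G0 X78.258 Y76.784
M4 S728
G1 X104.533 Y76.784 F1018
G1 X104.533 Y36.500 F1018
G1 X78.258 Y36.500 F1018
G1 X78.258 Y76.784 F1018
M5
G0 X0.000 Y0.000

viewBox `0 0 211.961 100.525` with mm width/height → 1 unit = 1 mm. Flip: y_m = 100.525 − y_svg.

**Shape 1** — `<circle>` circle, stroke `#008000` → score (S584, F2283). Machine vertices: (81.884,29.334) → (79.855,39.534) → (74.077,48.182) → (65.429,53.960) → (55.229,55.989) → (45.029,53.960) → (36.381,48.182) → (30.603,39.534) → (28.574,29.334) → (30.603,19.134) → (36.381,10.486) → (45.029,4.708) → (55.229,2.679) → (65.429,4.708) → (74.077,10.486) → (79.855,19.134) → (81.884,29.334). Closed: final G1 returns to the first vertex.

**Shape 2** — `<rect>` rectangle, stroke `#008000` → score (S584, F2283). Machine vertices: (85.766,50.277) → (162.775,50.277) → (162.775,12.182) → (85.766,12.182) → (85.766,50.277). Closed: final G1 returns to the first vertex.

**Shape 3** — `<polygon>` rectangle, stroke `#008000` → score (S584, F2283). Machine vertices: (98.606,89.356) → (177.822,89.356) → (177.822,79.703) → (98.606,79.703) → (98.606,89.356). Closed: final G1 returns to the first vertex.

**Shape 4** — `<path>` cubic bezier, stroke `#ff8800` → cut (S728, F1018). Control points (SVG): P0=(187.172,14.959), P1=(199.478,35.189), P2=(160.364,52.159), P3=(173.259,27.418); sampled at t=k/8. Machine vertices: (187.172,85.566) → (189.578,78.208) → (188.376,71.606) → (184.778,66.210) → (179.995,62.472) → (175.239,60.843) → (171.723,61.771) → (170.659,65.709) → (173.259,73.107). Open path.

**Shape 5** — `<rect>` rectangle, stroke `#ff8800` → cut (S728, F1018). Machine vertices: (78.258,76.784) → (104.533,76.784) → (104.533,36.500) → (78.258,36.500) → (78.258,76.784). Closed: final G1 returns to the first vertex.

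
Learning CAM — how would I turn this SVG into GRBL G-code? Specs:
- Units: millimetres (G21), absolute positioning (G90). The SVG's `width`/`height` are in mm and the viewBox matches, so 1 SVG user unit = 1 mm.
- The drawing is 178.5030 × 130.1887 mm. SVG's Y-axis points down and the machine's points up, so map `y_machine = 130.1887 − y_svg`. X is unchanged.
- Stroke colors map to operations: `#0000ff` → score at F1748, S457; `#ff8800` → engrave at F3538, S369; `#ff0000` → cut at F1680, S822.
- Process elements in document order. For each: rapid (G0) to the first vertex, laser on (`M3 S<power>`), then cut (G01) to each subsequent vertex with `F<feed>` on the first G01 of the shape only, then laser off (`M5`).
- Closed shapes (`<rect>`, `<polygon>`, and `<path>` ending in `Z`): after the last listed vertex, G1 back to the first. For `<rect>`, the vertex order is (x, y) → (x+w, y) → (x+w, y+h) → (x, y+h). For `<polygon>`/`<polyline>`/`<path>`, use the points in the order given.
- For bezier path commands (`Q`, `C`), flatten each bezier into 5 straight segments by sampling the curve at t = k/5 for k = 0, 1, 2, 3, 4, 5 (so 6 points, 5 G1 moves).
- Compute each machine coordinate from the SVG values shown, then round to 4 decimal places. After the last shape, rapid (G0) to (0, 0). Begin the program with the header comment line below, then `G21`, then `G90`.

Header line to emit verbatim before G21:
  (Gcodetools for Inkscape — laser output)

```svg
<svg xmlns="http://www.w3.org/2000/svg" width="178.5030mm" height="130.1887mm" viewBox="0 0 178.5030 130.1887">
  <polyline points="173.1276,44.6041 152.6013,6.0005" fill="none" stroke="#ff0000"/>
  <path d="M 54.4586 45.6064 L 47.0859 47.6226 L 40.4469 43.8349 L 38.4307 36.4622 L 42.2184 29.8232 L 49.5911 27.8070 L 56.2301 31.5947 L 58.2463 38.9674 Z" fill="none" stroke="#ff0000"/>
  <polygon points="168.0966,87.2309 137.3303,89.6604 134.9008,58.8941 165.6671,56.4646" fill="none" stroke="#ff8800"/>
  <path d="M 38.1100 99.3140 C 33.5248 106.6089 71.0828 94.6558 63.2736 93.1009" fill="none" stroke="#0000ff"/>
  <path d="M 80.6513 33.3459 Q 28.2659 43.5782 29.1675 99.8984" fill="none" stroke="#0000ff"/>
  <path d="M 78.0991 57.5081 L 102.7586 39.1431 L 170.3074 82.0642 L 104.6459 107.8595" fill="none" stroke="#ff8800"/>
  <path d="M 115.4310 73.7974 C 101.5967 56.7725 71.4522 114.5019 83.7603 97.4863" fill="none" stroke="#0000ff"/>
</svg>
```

(Gcodetools for Inkscape — laser output)
G21
G90
G0 X173.1276 Y85.5846
M3 S822
G01 X152.6013 Y124.1882 F1680
M5
G0 X54.4586 Y84.5823
M3 S822
G01 X47.0859 Y82.5661 F1680
G01 X40.4469 Y86.3538
G01 X38.4307 Y93.7265
G01 X42.2184 Y100.3655
G01 X49.5911 Y102.3817
G01 X56.2301 Y98.5940
G01 X58.2463 Y91.2213
G01 X54.4586 Y84.5823
M5
G0 X168.0966 Y42.9578
M3 S369
G01 X137.3303 Y40.5283 F3538
G01 X134.9008 Y71.2946
G01 X165.6671 Y73.7241
G01 X168.0966 Y42.9578
M5
G0 X38.1100 Y30.8747
M3 S457
G01 X39.7160 Y28.5704 F1748
G01 X47.2358 Y29.4625
G01 X56.4690 Y32.1281
G01 X63.2151 Y35.1442
G01 X63.2736 Y37.0878
M5
G0 X80.6513 Y96.8428
M3 S457
G01 X61.8286 Y90.9064 F1748
G01 X47.2689 Y81.2829
G01 X36.9721 Y67.9724
G01 X30.9383 Y50.9749
G01 X29.1675 Y30.2903
M5
G0 X78.0991 Y72.6806
M3 S369
G01 X102.7586 Y91.0456 F3538
G01 X170.3074 Y48.1245
G01 X104.6459 Y22.3292
M5
G0 X115.4310 Y56.3913
M3 S457
G01 X105.6433 Y58.8317 F1748
G01 X94.7618 Y50.5071
G01 X85.6070 Y38.5933
G01 X80.9996 Y30.2664
G01 X83.7603 Y32.7024
M5
G0 X0.0000 Y0.0000

1 u = 1 mm; y_m = 130.1887 − y.

[1] `<polyline>` line segment, #ff0000→cut S822 F1680: (173.1276,85.5846) → (152.6013,124.1882)

[2] `<path>` regular polygon, #ff0000→cut S822 F1680: (54.4586,84.5823) → (47.0859,82.5661) → (40.4469,86.3538) → (38.4307,93.7265) → (42.2184,100.3655) → (49.5911,102.3817) → (56.2301,98.5940) → (58.2463,91.2213) → (54.4586,84.5823) (closed)

[3] `<polygon>` regular polygon, #ff8800→engrave S369 F3538: (168.0966,42.9578) → (137.3303,40.5283) → (134.9008,71.2946) → (165.6671,73.7241) → (168.0966,42.9578) (closed)

[4] `<path>` cubic bezier, #0000ff→score S457 F1748: (38.1100,30.8747) → (39.7160,28.5704) → (47.2358,29.4625) → (56.4690,32.1281) → (63.2151,35.1442) → (63.2736,37.0878)

[5] `<path>` quadratic bezier, #0000ff→score S457 F1748: (80.6513,96.8428) → (61.8286,90.9064) → (47.2689,81.2829) → (36.9721,67.9724) → (30.9383,50.9749) → (29.1675,30.2903)

[6] `<path>` open polyline, #ff8800→engrave S369 F3538: (78.0991,72.6806) → (102.7586,91.0456) → (170.3074,48.1245) → (104.6459,22.3292)

[7] `<path>` cubic bezier, #0000ff→score S457 F1748: (115.4310,56.3913) → (105.6433,58.8317) → (94.7618,50.5071) → (85.6070,38.5933) → (80.9996,30.2664) → (83.7603,32.7024)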